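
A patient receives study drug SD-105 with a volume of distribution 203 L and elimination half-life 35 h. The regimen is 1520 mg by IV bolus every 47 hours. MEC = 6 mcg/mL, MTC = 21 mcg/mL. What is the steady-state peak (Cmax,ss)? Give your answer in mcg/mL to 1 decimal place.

12.4 mcg/mL

Over one 47-h interval, 47/35 ≈ 1.3429 half-lives elapse, leaving f ≈ 0.3942 of each dose.
At steady state, accumulation factor R = 1/(1 − e^(−kτ)) ≈ 1.6507.
Each bolus raises the concentration by D/Vd = 1520/203 ≈ 7.488 mcg/mL.
Cmax,ss = C₀/(1 − f) ≈ 7.488/0.6058 ≈ 12.361 mcg/mL.
Peak 12.4 mcg/mL vs MTC 21 mcg/mL: below toxic threshold.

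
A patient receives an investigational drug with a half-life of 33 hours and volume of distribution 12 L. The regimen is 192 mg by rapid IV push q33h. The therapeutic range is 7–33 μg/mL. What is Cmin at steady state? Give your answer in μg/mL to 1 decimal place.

16.0 μg/mL

τ = 33 h = 1 half-life, so f = (1/2)^1 = 0.5.
Accumulation ratio R = 1/(1 − f) = 1/0.5 = 2/1.
Single-dose peak C₀ = D/Vd = 192/12 = 16 μg/mL.
Steady-state peak Cmax,ss = C₀·R = 16 × 2/1 ≈ 32.000 μg/mL.
Steady-state trough Cmin,ss = Cmax,ss·f ≈ 32.000 × 0.5 ≈ 16.000 μg/mL.
Trough 16.0 μg/mL vs MEC 7 μg/mL: adequate.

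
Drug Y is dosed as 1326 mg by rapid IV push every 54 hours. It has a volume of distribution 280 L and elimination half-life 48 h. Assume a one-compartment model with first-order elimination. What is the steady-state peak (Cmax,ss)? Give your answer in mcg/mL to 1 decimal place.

8.7 mcg/mL

Over one 54-h interval, 54/48 ≈ 1.125 half-lives elapse, leaving f ≈ 0.4585 of each dose.
Accumulation ratio R = 1/(1 − f) ≈ 1/0.5415 ≈ 1.8467.
Single-dose peak C₀ = D/Vd = 1326/280 ≈ 4.736 mcg/mL.
Steady-state peak Cmax,ss = C₀·R ≈ 4.736 × 1.8467 ≈ 8.746 mcg/mL.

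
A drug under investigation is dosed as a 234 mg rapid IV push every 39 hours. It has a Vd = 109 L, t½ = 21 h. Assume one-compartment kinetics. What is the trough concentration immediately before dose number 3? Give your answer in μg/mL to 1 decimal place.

f = (1/2)^(τ/t½) = (1/2)^(39/21) ≈ 0.2760.
C₀ = D/Vd = 234/109 ≈ 2.147 μg/mL.
Before the 3rd dose, 2 doses have been given. Superposition: Cmin = C₀·(f + f²).
≈ 2.147 × (0.2760 + 0.0762) ≈ 2.147 × 0.3522 ≈ 0.756 μg/mL.

0.8 μg/mL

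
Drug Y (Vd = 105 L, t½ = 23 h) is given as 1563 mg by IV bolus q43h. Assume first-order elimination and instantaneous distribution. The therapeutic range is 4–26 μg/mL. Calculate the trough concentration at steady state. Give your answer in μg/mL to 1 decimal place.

5.6 μg/mL

τ/t½ = 43/23 ≈ 1.8696, so fraction remaining f = (1/2)^(43/23) ≈ 0.2737.
Accumulation ratio R = 1/(1 − f) ≈ 1/0.7263 ≈ 1.3768.
Each bolus raises the concentration by D/Vd = 1563/105 ≈ 14.886 μg/mL.
Cmax,ss = C₀/(1 − f) ≈ 14.886/0.7263 ≈ 20.496 μg/mL.
One interval later, Cmin,ss = Cmax,ss·e^(−kτ) ≈ 20.496 × 0.2737 ≈ 5.610 μg/mL.
Trough 5.6 μg/mL vs MEC 4 μg/mL: adequate.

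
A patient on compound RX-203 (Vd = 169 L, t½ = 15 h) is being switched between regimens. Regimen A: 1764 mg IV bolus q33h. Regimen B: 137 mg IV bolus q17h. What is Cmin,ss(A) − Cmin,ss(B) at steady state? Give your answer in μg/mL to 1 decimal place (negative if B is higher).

Regimen A: f = (1/2)^(33/15) ≈ 0.2176; Cmin,ss = (1764/169)·f/(1−f) ≈ 2.903 μg/mL.
Regimen B: f = (1/2)^(17/15) ≈ 0.4559; Cmin,ss = (137/169)·f/(1−f) ≈ 0.679 μg/mL.
Difference ≈ 2.903 − 0.679 ≈ 2.224 μg/mL.

2.2 μg/mL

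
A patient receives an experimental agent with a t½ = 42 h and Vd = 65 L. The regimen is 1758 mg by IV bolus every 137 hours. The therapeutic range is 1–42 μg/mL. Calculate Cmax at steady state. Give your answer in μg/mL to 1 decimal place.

Over one 137-h interval, 137/42 ≈ 3.2619 half-lives elapse, leaving f ≈ 0.1042 of each dose.
At steady state, accumulation factor R = 1/(1 − e^(−kτ)) ≈ 1.1163.
Each bolus raises the concentration by D/Vd = 1758/65 ≈ 27.046 μg/mL.
Steady-state peak Cmax,ss = C₀·R ≈ 27.046 × 1.1163 ≈ 30.191 μg/mL.
Peak 30.2 μg/mL vs MTC 42 μg/mL: below toxic threshold.

30.2 μg/mL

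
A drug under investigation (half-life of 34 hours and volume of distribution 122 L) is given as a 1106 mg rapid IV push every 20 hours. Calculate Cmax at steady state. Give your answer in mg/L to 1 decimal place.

Over one 20-h interval, 20/34 ≈ 0.58824 half-lives elapse, leaving f ≈ 0.6652 of each dose.
Accumulation ratio R = 1/(1 − f) ≈ 1/0.3348 ≈ 2.9869.
Single-dose peak C₀ = D/Vd = 1106/122 ≈ 9.066 mg/L.
Steady-state peak Cmax,ss = C₀·R ≈ 9.066 × 2.9869 ≈ 27.079 mg/L.

27.1 mg/L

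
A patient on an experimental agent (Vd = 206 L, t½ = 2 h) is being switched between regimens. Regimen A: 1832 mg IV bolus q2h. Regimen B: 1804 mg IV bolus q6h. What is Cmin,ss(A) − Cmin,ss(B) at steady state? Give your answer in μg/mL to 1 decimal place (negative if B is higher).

Regimen A: f = (1/2)^(2/2) ≈ 0.5000; Cmin,ss = (1832/206)·f/(1−f) ≈ 8.893 μg/mL.
Regimen B: f = (1/2)^(6/2) ≈ 0.1250; Cmin,ss = (1804/206)·f/(1−f) ≈ 1.251 μg/mL.
Difference ≈ 8.893 − 1.251 ≈ 7.642 μg/mL.

7.6 μg/mL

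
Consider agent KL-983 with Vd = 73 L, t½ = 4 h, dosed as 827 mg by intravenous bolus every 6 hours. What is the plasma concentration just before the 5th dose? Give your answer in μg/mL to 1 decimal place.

6.1 μg/mL

f = (1/2)^(τ/t½) = (1/2)^(6/4) ≈ 0.3536.
C₀ = D/Vd = 827/73 ≈ 11.329 μg/mL.
Before the 5th dose, 4 doses have been given. Superposition: Cmin = C₀·(f + f² + … + f^4).
≈ 11.329 × (0.3536 + 0.1250 + 0.0442 + 0.0156) ≈ 11.329 × 0.5384 ≈ 6.100 μg/mL.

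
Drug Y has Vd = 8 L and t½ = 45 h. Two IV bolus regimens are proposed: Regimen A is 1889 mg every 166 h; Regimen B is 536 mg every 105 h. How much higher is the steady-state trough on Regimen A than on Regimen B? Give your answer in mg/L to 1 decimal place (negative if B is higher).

Regimen A: f = (1/2)^(166/45) ≈ 0.0775; Cmin,ss = (1889/8)·f/(1−f) ≈ 19.837 mg/L.
Regimen B: f = (1/2)^(105/45) ≈ 0.1984; Cmin,ss = (536/8)·f/(1−f) ≈ 16.583 mg/L.
Difference ≈ 19.837 − 16.583 ≈ 3.254 mg/L.

3.3 mg/L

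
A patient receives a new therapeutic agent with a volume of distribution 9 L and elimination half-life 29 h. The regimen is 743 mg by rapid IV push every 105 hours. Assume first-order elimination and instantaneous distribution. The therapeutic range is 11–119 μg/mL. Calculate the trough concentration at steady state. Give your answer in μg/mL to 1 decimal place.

k = ln2/t½ = ln2/29 ≈ 0.023902 h⁻¹; fraction remaining f = e^(−kτ) = e^(−0.023902×105) ≈ 0.0813.
Each bolus raises the concentration by D/Vd = 743/9 ≈ 82.556 μg/mL.
Steady-state trough Cmin,ss = C₀·f/(1−f) ≈ 82.556 × 0.0813/0.9187 ≈ 7.306 μg/mL.
Trough 7.3 μg/mL vs MEC 11 μg/mL: subtherapeutic.

7.3 μg/mL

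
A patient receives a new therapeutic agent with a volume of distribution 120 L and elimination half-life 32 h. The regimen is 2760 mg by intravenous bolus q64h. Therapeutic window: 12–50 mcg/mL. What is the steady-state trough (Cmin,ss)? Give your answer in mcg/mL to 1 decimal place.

7.7 mcg/mL

The dosing interval is 2 half-lives, so f = 2^(−2) = 0.25.
Accumulation ratio R = 1/(1 − f) = 1/0.75 = 4/3.
Single-dose peak C₀ = D/Vd = 2760/120 = 23 mcg/mL.
Steady-state peak Cmax,ss = C₀·R = 23 × 4/3 ≈ 30.667 mcg/mL.
Steady-state trough Cmin,ss = Cmax,ss·f ≈ 30.667 × 0.25 ≈ 7.667 mcg/mL.
Trough 7.7 mcg/mL vs MEC 12 mcg/mL: subtherapeutic.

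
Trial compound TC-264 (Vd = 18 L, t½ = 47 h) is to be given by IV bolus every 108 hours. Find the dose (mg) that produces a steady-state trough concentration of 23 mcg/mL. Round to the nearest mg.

τ/t½ = 108/47 ≈ 2.2979, so f = (1/2)^(108/47) ≈ 0.203363.
Cmin,ss = (D/Vd)·f/(1−f), so D = Cmin,ss·Vd·(1−f)/f.
D = 23 × 18 × (1−f)/f ≈ 23 × 18 × 3.91732 ≈ 1621.77 mg.

1622 mg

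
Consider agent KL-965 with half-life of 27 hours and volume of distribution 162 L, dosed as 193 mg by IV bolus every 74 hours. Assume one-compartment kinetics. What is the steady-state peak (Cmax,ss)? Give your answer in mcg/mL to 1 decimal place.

1.4 mcg/mL

Over one 74-h interval, 74/27 ≈ 2.7407 half-lives elapse, leaving f ≈ 0.1496 of each dose.
At steady state, accumulation factor R = 1/(1 − e^(−kτ)) ≈ 1.1759.
Each bolus raises the concentration by D/Vd = 193/162 ≈ 1.191 mcg/mL.
Steady-state peak Cmax,ss = C₀·R ≈ 1.191 × 1.1759 ≈ 1.400 mcg/mL.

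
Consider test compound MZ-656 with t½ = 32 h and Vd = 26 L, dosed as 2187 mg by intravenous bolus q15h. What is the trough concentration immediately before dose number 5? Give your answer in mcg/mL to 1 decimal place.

f = (1/2)^(τ/t½) = (1/2)^(15/32) ≈ 0.7226.
C₀ = D/Vd = 2187/26 ≈ 84.115 mcg/mL.
Before the 5th dose, 4 doses have been given. Superposition: Cmin = C₀·(f + f² + … + f^4).
≈ 84.115 × (0.7226 + 0.5222 + 0.3773 + 0.2726) ≈ 84.115 × 1.8947 ≈ 159.373 mcg/mL.

159.4 mcg/mL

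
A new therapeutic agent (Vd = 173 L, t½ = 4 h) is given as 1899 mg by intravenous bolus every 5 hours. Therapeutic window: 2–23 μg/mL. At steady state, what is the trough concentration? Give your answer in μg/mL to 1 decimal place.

8.0 μg/mL

k = ln2/t½ = ln2/4 ≈ 0.173287 h⁻¹; fraction remaining f = e^(−kτ) = e^(−0.173287×5) ≈ 0.4204.
Accumulation ratio R = 1/(1 − f) ≈ 1/0.5796 ≈ 1.7253.
Each bolus raises the concentration by D/Vd = 1899/173 ≈ 10.977 μg/mL.
Cmax,ss = C₀/(1 − f) ≈ 10.977/0.5796 ≈ 18.939 μg/mL.
One interval later, Cmin,ss = Cmax,ss·e^(−kτ) ≈ 18.939 × 0.4204 ≈ 7.962 μg/mL.
Trough 8.0 μg/mL vs MEC 2 μg/mL: adequate.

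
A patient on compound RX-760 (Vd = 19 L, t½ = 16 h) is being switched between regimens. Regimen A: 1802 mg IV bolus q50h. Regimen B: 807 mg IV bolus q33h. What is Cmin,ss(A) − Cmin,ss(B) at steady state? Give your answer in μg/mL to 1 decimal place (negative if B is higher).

Regimen A: f = (1/2)^(50/16) ≈ 0.1146; Cmin,ss = (1802/19)·f/(1−f) ≈ 12.276 μg/mL.
Regimen B: f = (1/2)^(33/16) ≈ 0.2394; Cmin,ss = (807/19)·f/(1−f) ≈ 13.369 μg/mL.
Difference ≈ 12.276 − 13.369 ≈ -1.093 μg/mL.

-1.1 μg/mL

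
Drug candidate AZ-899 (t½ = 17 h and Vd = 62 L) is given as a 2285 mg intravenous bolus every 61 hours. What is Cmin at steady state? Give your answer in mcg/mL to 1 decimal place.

Over one 61-h interval, 61/17 ≈ 3.5882 half-lives elapse, leaving f ≈ 0.0831 of each dose.
At steady state, accumulation factor R = 1/(1 − e^(−kτ)) ≈ 1.0906.
Each bolus raises the concentration by D/Vd = 2285/62 ≈ 36.855 mcg/mL.
Steady-state peak Cmax,ss = C₀·R ≈ 36.855 × 1.0906 ≈ 40.194 mcg/mL.
One interval later, Cmin,ss = Cmax,ss·e^(−kτ) ≈ 40.194 × 0.0831 ≈ 3.340 mcg/mL.

3.3 mcg/mL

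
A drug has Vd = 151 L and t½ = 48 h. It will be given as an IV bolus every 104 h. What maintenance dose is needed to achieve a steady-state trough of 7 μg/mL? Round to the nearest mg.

τ/t½ = 104/48 ≈ 2.1667, so f = (1/2)^(104/48) ≈ 0.222725.
Cmin,ss = (D/Vd)·f/(1−f), so D = Cmin,ss·Vd·(1−f)/f.
D = 7 × 151 × (1−f)/f ≈ 7 × 151 × 3.48984 ≈ 3688.76 mg.

3689 mg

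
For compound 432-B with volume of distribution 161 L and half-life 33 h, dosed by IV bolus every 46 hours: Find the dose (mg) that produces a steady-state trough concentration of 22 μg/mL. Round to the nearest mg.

τ/t½ = 46/33 ≈ 1.3939, so f = (1/2)^(46/33) ≈ 0.380524.
Cmin,ss = (D/Vd)·f/(1−f), so D = Cmin,ss·Vd·(1−f)/f.
D = 22 × 161 × (1−f)/f ≈ 22 × 161 × 1.62796 ≈ 5766.23 mg.

5766 mg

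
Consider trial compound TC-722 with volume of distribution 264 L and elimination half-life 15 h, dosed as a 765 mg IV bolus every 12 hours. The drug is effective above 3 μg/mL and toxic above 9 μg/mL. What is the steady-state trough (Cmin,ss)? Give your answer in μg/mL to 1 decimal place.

k = ln2/t½ = ln2/15 ≈ 0.046210 h⁻¹; fraction remaining f = e^(−kτ) = e^(−0.046210×12) ≈ 0.5743.
Single-dose peak C₀ = D/Vd = 765/264 ≈ 2.898 μg/mL.
Steady-state trough Cmin,ss = C₀·f/(1−f) ≈ 2.898 × 0.5743/0.4257 ≈ 3.910 μg/mL.
Trough 3.9 μg/mL vs MEC 3 μg/mL: adequate.

3.9 μg/mL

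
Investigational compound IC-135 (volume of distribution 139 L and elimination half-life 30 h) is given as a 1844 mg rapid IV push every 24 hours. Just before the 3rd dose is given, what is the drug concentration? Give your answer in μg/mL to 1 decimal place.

12.0 μg/mL

f = (1/2)^(τ/t½) = (1/2)^(24/30) ≈ 0.5743.
C₀ = D/Vd = 1844/139 ≈ 13.266 μg/mL.
Before the 3rd dose, 2 doses have been given. Superposition: Cmin = C₀·(f + f²).
≈ 13.266 × (0.5743 + 0.3298) ≈ 13.266 × 0.9041 ≈ 11.994 μg/mL.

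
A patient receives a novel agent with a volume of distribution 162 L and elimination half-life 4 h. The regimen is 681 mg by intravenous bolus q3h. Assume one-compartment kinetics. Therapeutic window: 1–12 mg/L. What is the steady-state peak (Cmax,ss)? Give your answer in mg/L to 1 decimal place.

Over one 3-h interval, 3/4 ≈ 0.75 half-lives elapse, leaving f ≈ 0.5946 of each dose.
Accumulation ratio R = 1/(1 − f) ≈ 1/0.4054 ≈ 2.4667.
Single-dose peak C₀ = D/Vd = 681/162 ≈ 4.204 mg/L.
Steady-state peak Cmax,ss = C₀·R ≈ 4.204 × 2.4667 ≈ 10.370 mg/L.
Peak 10.4 mg/L vs MTC 12 mg/L: below toxic threshold.

10.4 mg/L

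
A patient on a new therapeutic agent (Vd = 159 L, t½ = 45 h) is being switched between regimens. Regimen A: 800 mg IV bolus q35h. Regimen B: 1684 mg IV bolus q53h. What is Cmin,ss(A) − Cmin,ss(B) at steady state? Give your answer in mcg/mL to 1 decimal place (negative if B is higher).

Regimen A: f = (1/2)^(35/45) ≈ 0.5833; Cmin,ss = (800/159)·f/(1−f) ≈ 7.043 mcg/mL.
Regimen B: f = (1/2)^(53/45) ≈ 0.4420; Cmin,ss = (1684/159)·f/(1−f) ≈ 8.389 mcg/mL.
Difference ≈ 7.043 − 8.389 ≈ -1.346 mcg/mL.

-1.3 mcg/mL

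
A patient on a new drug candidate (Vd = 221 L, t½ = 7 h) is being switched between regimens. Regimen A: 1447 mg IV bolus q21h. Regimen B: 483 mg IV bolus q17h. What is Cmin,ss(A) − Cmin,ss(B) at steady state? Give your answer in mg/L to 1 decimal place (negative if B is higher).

Regimen A: f = (1/2)^(21/7) ≈ 0.1250; Cmin,ss = (1447/221)·f/(1−f) ≈ 0.935 mg/L.
Regimen B: f = (1/2)^(17/7) ≈ 0.1857; Cmin,ss = (483/221)·f/(1−f) ≈ 0.498 mg/L.
Difference ≈ 0.935 − 0.498 ≈ 0.437 mg/L.

0.4 mg/L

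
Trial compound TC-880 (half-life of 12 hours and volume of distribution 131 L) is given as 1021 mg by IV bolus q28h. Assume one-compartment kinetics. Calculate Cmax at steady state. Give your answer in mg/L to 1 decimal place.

9.7 mg/L

k = ln2/t½ = ln2/12 ≈ 0.057762 h⁻¹; fraction remaining f = e^(−kτ) = e^(−0.057762×28) ≈ 0.1984.
At steady state, accumulation factor R = 1/(1 − e^(−kτ)) ≈ 1.2475.
Single-dose peak C₀ = D/Vd = 1021/131 ≈ 7.794 mg/L.
Steady-state peak Cmax,ss = C₀·R ≈ 7.794 × 1.2475 ≈ 9.723 mg/L.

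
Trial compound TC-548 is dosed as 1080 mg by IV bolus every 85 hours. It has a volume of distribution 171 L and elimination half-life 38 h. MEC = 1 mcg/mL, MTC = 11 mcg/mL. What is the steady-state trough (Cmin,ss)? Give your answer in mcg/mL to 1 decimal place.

Over one 85-h interval, 85/38 ≈ 2.2368 half-lives elapse, leaving f ≈ 0.2122 of each dose.
Each bolus raises the concentration by D/Vd = 1080/171 ≈ 6.316 mcg/mL.
Steady-state trough Cmin,ss = C₀·f/(1−f) ≈ 6.316 × 0.2122/0.7878 ≈ 1.701 mcg/mL.
Trough 1.7 mcg/mL vs MEC 1 mcg/mL: adequate.

1.7 mcg/mL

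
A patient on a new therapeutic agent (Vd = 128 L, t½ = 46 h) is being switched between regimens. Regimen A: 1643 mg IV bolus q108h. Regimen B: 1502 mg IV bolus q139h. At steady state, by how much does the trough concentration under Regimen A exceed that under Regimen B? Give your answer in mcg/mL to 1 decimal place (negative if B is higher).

Regimen A: f = (1/2)^(108/46) ≈ 0.1964; Cmin,ss = (1643/128)·f/(1−f) ≈ 3.137 mcg/mL.
Regimen B: f = (1/2)^(139/46) ≈ 0.1231; Cmin,ss = (1502/128)·f/(1−f) ≈ 1.647 mcg/mL.
Difference ≈ 3.137 − 1.647 ≈ 1.490 mcg/mL.

1.5 mcg/mL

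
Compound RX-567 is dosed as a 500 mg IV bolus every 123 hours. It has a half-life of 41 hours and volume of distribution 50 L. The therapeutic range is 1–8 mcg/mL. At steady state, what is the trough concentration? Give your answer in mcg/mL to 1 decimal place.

1.4 mcg/mL

The dosing interval is 3 half-lives, so f = 2^(−3) = 0.125.
At steady state, R = 1/(1 − 0.125) = 8/7.
Single-dose peak C₀ = D/Vd = 500/50 = 10 mcg/mL.
Steady-state peak Cmax,ss = C₀·R = 10 × 8/7 ≈ 11.429 mcg/mL.
Steady-state trough Cmin,ss = Cmax,ss·f ≈ 11.429 × 0.125 ≈ 1.429 mcg/mL.
Trough 1.4 mcg/mL vs MEC 1 mcg/mL: adequate.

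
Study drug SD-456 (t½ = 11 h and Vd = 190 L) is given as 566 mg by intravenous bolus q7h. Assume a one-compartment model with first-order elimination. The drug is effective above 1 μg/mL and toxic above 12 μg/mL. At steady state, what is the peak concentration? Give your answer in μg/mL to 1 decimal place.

8.4 μg/mL

τ/t½ = 7/11 ≈ 0.63636, so fraction remaining f = (1/2)^(7/11) ≈ 0.6433.
Accumulation ratio R = 1/(1 − f) ≈ 1/0.3567 ≈ 2.8035.
Each bolus raises the concentration by D/Vd = 566/190 ≈ 2.979 μg/mL.
Cmax,ss = C₀/(1 − f) ≈ 2.979/0.3567 ≈ 8.352 μg/mL.
Peak 8.4 μg/mL vs MTC 12 μg/mL: below toxic threshold.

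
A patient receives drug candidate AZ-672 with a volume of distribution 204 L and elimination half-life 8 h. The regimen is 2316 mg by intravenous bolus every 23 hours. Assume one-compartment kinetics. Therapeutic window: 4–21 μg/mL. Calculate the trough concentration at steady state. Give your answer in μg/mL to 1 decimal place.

1.8 μg/mL

k = ln2/t½ = ln2/8 ≈ 0.086643 h⁻¹; fraction remaining f = e^(−kτ) = e^(−0.086643×23) ≈ 0.1363.
At steady state, accumulation factor R = 1/(1 − e^(−kτ)) ≈ 1.1578.
Single-dose peak C₀ = D/Vd = 2316/204 ≈ 11.353 μg/mL.
Steady-state peak Cmax,ss = C₀·R ≈ 11.353 × 1.1578 ≈ 13.145 μg/mL.
One interval later, Cmin,ss = Cmax,ss·e^(−kτ) ≈ 13.145 × 0.1363 ≈ 1.792 μg/mL.
Trough 1.8 μg/mL vs MEC 4 μg/mL: subtherapeutic.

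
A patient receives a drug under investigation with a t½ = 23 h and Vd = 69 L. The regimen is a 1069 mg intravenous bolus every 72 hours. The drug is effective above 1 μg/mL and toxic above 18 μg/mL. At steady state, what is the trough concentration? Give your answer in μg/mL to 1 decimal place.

2.0 μg/mL

k = ln2/t½ = ln2/23 ≈ 0.030137 h⁻¹; fraction remaining f = e^(−kτ) = e^(−0.030137×72) ≈ 0.1142.
Each bolus raises the concentration by D/Vd = 1069/69 ≈ 15.493 μg/mL.
Steady-state trough Cmin,ss = C₀·f/(1−f) ≈ 15.493 × 0.1142/0.8858 ≈ 1.997 μg/mL.
Trough 2.0 μg/mL vs MEC 1 μg/mL: adequate.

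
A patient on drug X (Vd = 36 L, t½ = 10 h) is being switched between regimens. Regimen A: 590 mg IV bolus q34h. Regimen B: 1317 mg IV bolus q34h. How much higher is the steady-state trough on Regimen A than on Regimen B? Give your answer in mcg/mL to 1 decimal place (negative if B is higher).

-2.1 mcg/mL

Regimen A: f = (1/2)^(34/10) ≈ 0.0947; Cmin,ss = (590/36)·f/(1−f) ≈ 1.714 mcg/mL.
Regimen B: f = (1/2)^(34/10) ≈ 0.0947; Cmin,ss = (1317/36)·f/(1−f) ≈ 3.827 mcg/mL.
Difference ≈ 1.714 − 3.827 ≈ -2.113 mcg/mL.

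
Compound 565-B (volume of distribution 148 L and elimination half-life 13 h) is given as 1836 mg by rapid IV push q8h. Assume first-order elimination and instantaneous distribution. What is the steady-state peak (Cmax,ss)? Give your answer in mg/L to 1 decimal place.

35.7 mg/L

Over one 8-h interval, 8/13 ≈ 0.61538 half-lives elapse, leaving f ≈ 0.6528 of each dose.
Accumulation ratio R = 1/(1 − f) ≈ 1/0.3472 ≈ 2.8802.
Each bolus raises the concentration by D/Vd = 1836/148 ≈ 12.405 mg/L.
Cmax,ss = C₀/(1 − f) ≈ 12.405/0.3472 ≈ 35.729 mg/L.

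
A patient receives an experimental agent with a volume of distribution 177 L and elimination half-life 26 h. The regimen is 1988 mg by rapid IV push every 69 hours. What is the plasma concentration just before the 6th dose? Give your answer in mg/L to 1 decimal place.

2.1 mg/L

f = (1/2)^(τ/t½) = (1/2)^(69/26) ≈ 0.1589.
C₀ = D/Vd = 1988/177 ≈ 11.232 mg/L.
Before the 6th dose, 5 doses have been given. Superposition: Cmin = C₀·(f + f² + … + f^5).
≈ 11.232 × (0.1589 + 0.0252 + 0.0040 + 0.0006 + 0.0001) ≈ 11.232 × 0.1888 ≈ 2.121 mg/L.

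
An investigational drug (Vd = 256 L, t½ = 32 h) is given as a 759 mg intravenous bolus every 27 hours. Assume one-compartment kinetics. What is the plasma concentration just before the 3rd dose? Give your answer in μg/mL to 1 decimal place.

f = (1/2)^(τ/t½) = (1/2)^(27/32) ≈ 0.5572.
C₀ = D/Vd = 759/256 ≈ 2.965 μg/mL.
Before the 3rd dose, 2 doses have been given. Superposition: Cmin = C₀·(f + f²).
≈ 2.965 × (0.5572 + 0.3105) ≈ 2.965 × 0.8677 ≈ 2.573 μg/mL.

2.6 μg/mL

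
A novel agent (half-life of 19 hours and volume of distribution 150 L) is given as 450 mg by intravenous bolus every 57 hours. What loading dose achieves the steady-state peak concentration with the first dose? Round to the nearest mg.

514 mg

f = (1/2)^(57/19) ≈ 0.125000; accumulation ratio R = 1/(1−f) ≈ 1.14286.
Loading dose to hit Cmax,ss on first dose: D_load = D_maint·R ≈ 450 × 1.14286 ≈ 514.29 mg.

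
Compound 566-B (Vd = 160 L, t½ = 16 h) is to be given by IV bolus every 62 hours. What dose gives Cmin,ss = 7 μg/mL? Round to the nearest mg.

15313 mg

τ/t½ = 62/16 ≈ 3.875, so f = (1/2)^(62/16) ≈ 0.068157.
Cmin,ss = (D/Vd)·f/(1−f), so D = Cmin,ss·Vd·(1−f)/f.
D = 7 × 160 × (1−f)/f ≈ 7 × 160 × 13.67201 ≈ 15312.65 mg.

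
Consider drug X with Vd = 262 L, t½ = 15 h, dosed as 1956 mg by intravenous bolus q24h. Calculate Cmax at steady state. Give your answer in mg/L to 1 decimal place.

k = ln2/t½ = ln2/15 ≈ 0.046210 h⁻¹; fraction remaining f = e^(−kτ) = e^(−0.046210×24) ≈ 0.3299.
At steady state, accumulation factor R = 1/(1 − e^(−kτ)) ≈ 1.4923.
Single-dose peak C₀ = D/Vd = 1956/262 ≈ 7.466 mg/L.
Steady-state peak Cmax,ss = C₀·R ≈ 7.466 × 1.4923 ≈ 11.142 mg/L.

11.1 mg/L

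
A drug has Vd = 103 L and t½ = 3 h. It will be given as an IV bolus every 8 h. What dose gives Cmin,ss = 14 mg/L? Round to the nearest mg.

τ/t½ = 8/3 ≈ 2.6667, so f = (1/2)^(8/3) ≈ 0.157490.
Cmin,ss = (D/Vd)·f/(1−f), so D = Cmin,ss·Vd·(1−f)/f.
D = 14 × 103 × (1−f)/f ≈ 14 × 103 × 5.34961 ≈ 7714.14 mg.

7714 mg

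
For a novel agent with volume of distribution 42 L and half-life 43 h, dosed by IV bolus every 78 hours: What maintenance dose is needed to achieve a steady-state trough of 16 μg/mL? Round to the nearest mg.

τ/t½ = 78/43 ≈ 1.814, so f = (1/2)^(78/43) ≈ 0.284410.
Cmin,ss = (D/Vd)·f/(1−f), so D = Cmin,ss·Vd·(1−f)/f.
D = 16 × 42 × (1−f)/f ≈ 16 × 42 × 2.51605 ≈ 1690.79 mg.

1691 mg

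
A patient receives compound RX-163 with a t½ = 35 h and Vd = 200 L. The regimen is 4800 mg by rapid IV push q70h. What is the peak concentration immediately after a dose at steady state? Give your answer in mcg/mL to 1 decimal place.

τ = 70 h = 2 half-lives, so f = (1/2)^2 = 0.25.
Accumulation ratio R = 1/(1 − f) = 1/0.75 = 4/3.
Single-dose peak C₀ = D/Vd = 4800/200 = 24 mcg/mL.
Steady-state peak Cmax,ss = C₀·R = 24 × 4/3 ≈ 32.000 mcg/mL.

32.0 mcg/mL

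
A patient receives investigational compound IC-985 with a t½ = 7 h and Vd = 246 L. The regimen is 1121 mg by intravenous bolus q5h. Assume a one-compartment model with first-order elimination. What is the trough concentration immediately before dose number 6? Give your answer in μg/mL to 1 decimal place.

6.5 μg/mL

f = (1/2)^(τ/t½) = (1/2)^(5/7) ≈ 0.6095.
C₀ = D/Vd = 1121/246 ≈ 4.557 μg/mL.
Before the 6th dose, 5 doses have been given. Superposition: Cmin = C₀·(f + f² + … + f^5).
≈ 4.557 × (0.6095 + 0.3715 + 0.2264 + 0.1380 + 0.0841) ≈ 4.557 × 1.4295 ≈ 6.514 μg/mL.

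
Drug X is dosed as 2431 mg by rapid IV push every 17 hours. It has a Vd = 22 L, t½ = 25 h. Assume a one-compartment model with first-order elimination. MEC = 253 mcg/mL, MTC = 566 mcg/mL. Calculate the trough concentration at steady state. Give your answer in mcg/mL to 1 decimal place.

183.5 mcg/mL

Over one 17-h interval, 17/25 ≈ 0.68 half-lives elapse, leaving f ≈ 0.6242 of each dose.
Single-dose peak C₀ = D/Vd = 2431/22 ≈ 110.500 mcg/mL.
Steady-state trough Cmin,ss = C₀·f/(1−f) ≈ 110.500 × 0.6242/0.3758 ≈ 183.539 mcg/mL.
Trough 183.5 mcg/mL vs MEC 253 mcg/mL: subtherapeutic.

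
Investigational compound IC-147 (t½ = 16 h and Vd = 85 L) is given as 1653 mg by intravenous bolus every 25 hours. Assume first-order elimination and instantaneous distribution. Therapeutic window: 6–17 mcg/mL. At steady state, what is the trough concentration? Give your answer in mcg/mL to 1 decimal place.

k = ln2/t½ = ln2/16 ≈ 0.043322 h⁻¹; fraction remaining f = e^(−kτ) = e^(−0.043322×25) ≈ 0.3386.
Single-dose peak C₀ = D/Vd = 1653/85 ≈ 19.447 mcg/mL.
Steady-state trough Cmin,ss = C₀·f/(1−f) ≈ 19.447 × 0.3386/0.6614 ≈ 9.956 mcg/mL.
Trough 10.0 mcg/mL vs MEC 6 mcg/mL: adequate.

10.0 mcg/mL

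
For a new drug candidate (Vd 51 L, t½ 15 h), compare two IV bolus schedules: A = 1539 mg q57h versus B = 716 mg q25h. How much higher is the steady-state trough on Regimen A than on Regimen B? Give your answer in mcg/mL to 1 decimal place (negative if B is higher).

Regimen A: f = (1/2)^(57/15) ≈ 0.0718; Cmin,ss = (1539/51)·f/(1−f) ≈ 2.334 mcg/mL.
Regimen B: f = (1/2)^(25/15) ≈ 0.3150; Cmin,ss = (716/51)·f/(1−f) ≈ 6.456 mcg/mL.
Difference ≈ 2.334 − 6.456 ≈ -4.122 mcg/mL.

-4.1 mcg/mL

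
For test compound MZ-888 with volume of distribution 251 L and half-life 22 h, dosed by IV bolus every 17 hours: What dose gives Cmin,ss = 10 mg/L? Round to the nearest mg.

τ/t½ = 17/22 ≈ 0.77273, so f = (1/2)^(17/22) ≈ 0.585310.
Cmin,ss = (D/Vd)·f/(1−f), so D = Cmin,ss·Vd·(1−f)/f.
D = 10 × 251 × (1−f)/f ≈ 10 × 251 × 0.70850 ≈ 1778.34 mg.

1778 mg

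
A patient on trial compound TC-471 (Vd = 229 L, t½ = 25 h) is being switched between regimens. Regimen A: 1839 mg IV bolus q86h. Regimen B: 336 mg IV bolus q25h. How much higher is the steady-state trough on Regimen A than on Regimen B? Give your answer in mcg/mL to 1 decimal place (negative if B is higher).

-0.7 mcg/mL

Regimen A: f = (1/2)^(86/25) ≈ 0.0921; Cmin,ss = (1839/229)·f/(1−f) ≈ 0.815 mcg/mL.
Regimen B: f = (1/2)^(25/25) ≈ 0.5000; Cmin,ss = (336/229)·f/(1−f) ≈ 1.467 mcg/mL.
Difference ≈ 0.815 − 1.467 ≈ -0.652 mcg/mL.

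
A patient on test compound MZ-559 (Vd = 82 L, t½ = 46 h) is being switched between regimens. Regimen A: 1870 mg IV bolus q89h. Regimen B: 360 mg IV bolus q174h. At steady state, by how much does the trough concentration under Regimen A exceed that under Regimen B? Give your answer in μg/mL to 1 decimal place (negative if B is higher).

7.7 μg/mL

Regimen A: f = (1/2)^(89/46) ≈ 0.2616; Cmin,ss = (1870/82)·f/(1−f) ≈ 8.079 μg/mL.
Regimen B: f = (1/2)^(174/46) ≈ 0.0727; Cmin,ss = (360/82)·f/(1−f) ≈ 0.344 μg/mL.
Difference ≈ 8.079 − 0.344 ≈ 7.735 μg/mL.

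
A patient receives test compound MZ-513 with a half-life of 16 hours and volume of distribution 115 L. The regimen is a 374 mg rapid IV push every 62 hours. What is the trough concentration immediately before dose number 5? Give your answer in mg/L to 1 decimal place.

0.2 mg/L

f = (1/2)^(τ/t½) = (1/2)^(62/16) ≈ 0.0682.
C₀ = D/Vd = 374/115 ≈ 3.252 mg/L.
Before the 5th dose, 4 doses have been given. Superposition: Cmin = C₀·(f + f² + … + f^4).
≈ 3.252 × (0.0682 + 0.0047 + 0.0003 + 0.0000) ≈ 3.252 × 0.0732 ≈ 0.238 mg/L.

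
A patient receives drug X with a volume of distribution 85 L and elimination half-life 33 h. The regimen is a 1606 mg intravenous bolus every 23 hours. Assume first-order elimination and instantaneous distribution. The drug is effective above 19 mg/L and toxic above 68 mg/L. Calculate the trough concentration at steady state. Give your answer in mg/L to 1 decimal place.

30.4 mg/L

τ/t½ = 23/33 ≈ 0.69697, so fraction remaining f = (1/2)^(23/33) ≈ 0.6169.
At steady state, accumulation factor R = 1/(1 − e^(−kτ)) ≈ 2.6103.
Single-dose peak C₀ = D/Vd = 1606/85 ≈ 18.894 mg/L.
Cmax,ss = C₀/(1 − f) ≈ 18.894/0.3831 ≈ 49.319 mg/L.
One interval later, Cmin,ss = Cmax,ss·e^(−kτ) ≈ 49.319 × 0.6169 ≈ 30.425 mg/L.
Trough 30.4 mg/L vs MEC 19 mg/L: adequate.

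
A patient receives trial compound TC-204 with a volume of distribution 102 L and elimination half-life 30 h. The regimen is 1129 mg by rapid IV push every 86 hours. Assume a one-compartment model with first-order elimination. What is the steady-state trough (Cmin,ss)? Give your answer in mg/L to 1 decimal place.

k = ln2/t½ = ln2/30 ≈ 0.023105 h⁻¹; fraction remaining f = e^(−kτ) = e^(−0.023105×86) ≈ 0.1371.
At steady state, accumulation factor R = 1/(1 − e^(−kτ)) ≈ 1.1589.
Each bolus raises the concentration by D/Vd = 1129/102 ≈ 11.069 mg/L.
Steady-state peak Cmax,ss = C₀·R ≈ 11.069 × 1.1589 ≈ 12.828 mg/L.
Steady-state trough Cmin,ss = Cmax,ss·f ≈ 12.828 × 0.1371 ≈ 1.759 mg/L.

1.8 mg/L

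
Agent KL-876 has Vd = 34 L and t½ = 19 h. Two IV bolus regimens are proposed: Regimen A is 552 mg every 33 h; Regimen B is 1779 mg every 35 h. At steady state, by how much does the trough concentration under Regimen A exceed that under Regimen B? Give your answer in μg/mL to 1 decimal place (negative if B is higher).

Regimen A: f = (1/2)^(33/19) ≈ 0.3000; Cmin,ss = (552/34)·f/(1−f) ≈ 6.958 μg/mL.
Regimen B: f = (1/2)^(35/19) ≈ 0.2789; Cmin,ss = (1779/34)·f/(1−f) ≈ 20.237 μg/mL.
Difference ≈ 6.958 − 20.237 ≈ -13.279 μg/mL.

-13.3 μg/mL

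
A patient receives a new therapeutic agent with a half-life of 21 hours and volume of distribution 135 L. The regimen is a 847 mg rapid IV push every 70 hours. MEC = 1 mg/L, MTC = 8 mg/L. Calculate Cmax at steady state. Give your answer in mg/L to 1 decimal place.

7.0 mg/L

Over one 70-h interval, 70/21 ≈ 3.3333 half-lives elapse, leaving f ≈ 0.0992 of each dose.
Accumulation ratio R = 1/(1 − f) ≈ 1/0.9008 ≈ 1.1101.
Each bolus raises the concentration by D/Vd = 847/135 ≈ 6.274 mg/L.
Steady-state peak Cmax,ss = C₀·R ≈ 6.274 × 1.1101 ≈ 6.965 mg/L.
Peak 7.0 mg/L vs MTC 8 mg/L: below toxic threshold.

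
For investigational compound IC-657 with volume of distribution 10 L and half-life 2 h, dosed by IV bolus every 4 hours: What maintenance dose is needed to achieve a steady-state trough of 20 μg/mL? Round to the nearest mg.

600 mg

τ/t½ = 4/2 ≈ 2, so f = (1/2)^(4/2) ≈ 0.250000.
Cmin,ss = (D/Vd)·f/(1−f), so D = Cmin,ss·Vd·(1−f)/f.
D = 20 × 10 × (1−f)/f ≈ 20 × 10 × 3.00000 ≈ 600.00 mg.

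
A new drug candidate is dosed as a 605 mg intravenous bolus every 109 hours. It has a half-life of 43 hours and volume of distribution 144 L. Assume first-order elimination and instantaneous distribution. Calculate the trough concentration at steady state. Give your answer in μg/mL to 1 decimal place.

τ/t½ = 109/43 ≈ 2.5349, so fraction remaining f = (1/2)^(109/43) ≈ 0.1726.
At steady state, accumulation factor R = 1/(1 − e^(−kτ)) ≈ 1.2086.
Each bolus raises the concentration by D/Vd = 605/144 ≈ 4.201 μg/mL.
Cmax,ss = C₀/(1 − f) ≈ 4.201/0.8274 ≈ 5.077 μg/mL.
One interval later, Cmin,ss = Cmax,ss·e^(−kτ) ≈ 5.077 × 0.1726 ≈ 0.876 μg/mL.

0.9 μg/mL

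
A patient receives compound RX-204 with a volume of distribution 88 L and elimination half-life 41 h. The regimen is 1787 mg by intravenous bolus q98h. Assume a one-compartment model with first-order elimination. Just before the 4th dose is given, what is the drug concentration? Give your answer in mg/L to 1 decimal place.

4.8 mg/L

f = (1/2)^(τ/t½) = (1/2)^(98/41) ≈ 0.1908.
C₀ = D/Vd = 1787/88 ≈ 20.307 mg/L.
Before the 4th dose, 3 doses have been given. Superposition: Cmin = C₀·(f + f² + … + f^3).
≈ 20.307 × (0.1908 + 0.0364 + 0.0069) ≈ 20.307 × 0.2341 ≈ 4.754 mg/L.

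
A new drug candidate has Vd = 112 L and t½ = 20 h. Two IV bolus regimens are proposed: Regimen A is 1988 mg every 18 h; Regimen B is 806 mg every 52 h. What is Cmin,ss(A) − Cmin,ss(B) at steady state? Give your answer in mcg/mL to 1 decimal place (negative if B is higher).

19.1 mcg/mL

Regimen A: f = (1/2)^(18/20) ≈ 0.5359; Cmin,ss = (1988/112)·f/(1−f) ≈ 20.496 mcg/mL.
Regimen B: f = (1/2)^(52/20) ≈ 0.1649; Cmin,ss = (806/112)·f/(1−f) ≈ 1.421 mcg/mL.
Difference ≈ 20.496 − 1.421 ≈ 19.075 mcg/mL.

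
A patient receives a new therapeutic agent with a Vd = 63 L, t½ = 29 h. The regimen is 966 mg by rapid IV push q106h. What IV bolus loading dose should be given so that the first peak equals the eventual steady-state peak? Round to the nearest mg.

f = (1/2)^(106/29) ≈ 0.079375; accumulation ratio R = 1/(1−f) ≈ 1.08622.
Loading dose to hit Cmax,ss on first dose: D_load = D_maint·R ≈ 966 × 1.08622 ≈ 1049.29 mg.

1049 mg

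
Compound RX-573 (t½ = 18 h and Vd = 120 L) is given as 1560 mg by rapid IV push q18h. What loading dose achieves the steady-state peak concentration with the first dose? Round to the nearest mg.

f = (1/2)^(18/18) ≈ 0.500000; accumulation ratio R = 1/(1−f) ≈ 2.00000.
Loading dose to hit Cmax,ss on first dose: D_load = D_maint·R ≈ 1560 × 2.00000 ≈ 3120.00 mg.

3120 mg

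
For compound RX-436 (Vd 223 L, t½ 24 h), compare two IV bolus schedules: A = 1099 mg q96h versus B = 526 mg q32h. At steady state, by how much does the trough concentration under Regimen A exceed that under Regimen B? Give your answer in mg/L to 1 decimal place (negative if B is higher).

Regimen A: f = (1/2)^(96/24) ≈ 0.0625; Cmin,ss = (1099/223)·f/(1−f) ≈ 0.329 mg/L.
Regimen B: f = (1/2)^(32/24) ≈ 0.3969; Cmin,ss = (526/223)·f/(1−f) ≈ 1.552 mg/L.
Difference ≈ 0.329 − 1.552 ≈ -1.223 mg/L.

-1.2 mg/L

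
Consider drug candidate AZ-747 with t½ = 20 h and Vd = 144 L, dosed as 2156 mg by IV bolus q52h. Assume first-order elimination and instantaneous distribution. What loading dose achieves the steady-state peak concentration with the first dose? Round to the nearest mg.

2582 mg

f = (1/2)^(52/20) ≈ 0.164938; accumulation ratio R = 1/(1−f) ≈ 1.19752.
Loading dose to hit Cmax,ss on first dose: D_load = D_maint·R ≈ 2156 × 1.19752 ≈ 2581.85 mg.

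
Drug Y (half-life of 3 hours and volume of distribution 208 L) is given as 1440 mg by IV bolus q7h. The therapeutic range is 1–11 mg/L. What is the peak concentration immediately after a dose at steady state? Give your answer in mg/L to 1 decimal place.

τ/t½ = 7/3 ≈ 2.3333, so fraction remaining f = (1/2)^(7/3) ≈ 0.1984.
Accumulation ratio R = 1/(1 − f) ≈ 1/0.8016 ≈ 1.2475.
Each bolus raises the concentration by D/Vd = 1440/208 ≈ 6.923 mg/L.
Steady-state peak Cmax,ss = C₀·R ≈ 6.923 × 1.2475 ≈ 8.636 mg/L.
Peak 8.6 mg/L vs MTC 11 mg/L: below toxic threshold.

8.6 mg/L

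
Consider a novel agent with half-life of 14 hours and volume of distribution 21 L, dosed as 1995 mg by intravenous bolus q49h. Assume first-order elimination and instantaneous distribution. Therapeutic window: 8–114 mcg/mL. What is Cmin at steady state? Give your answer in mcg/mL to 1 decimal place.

9.2 mcg/mL

Over one 49-h interval, 49/14 ≈ 3.5 half-lives elapse, leaving f ≈ 0.0884 of each dose.
At steady state, accumulation factor R = 1/(1 − e^(−kτ)) ≈ 1.0970.
Each bolus raises the concentration by D/Vd = 1995/21 ≈ 95.000 mcg/mL.
Cmax,ss = C₀/(1 − f) ≈ 95.000/0.9116 ≈ 104.212 mcg/mL.
One interval later, Cmin,ss = Cmax,ss·e^(−kτ) ≈ 104.212 × 0.0884 ≈ 9.212 mcg/mL.
Trough 9.2 mcg/mL vs MEC 8 mcg/mL: adequate.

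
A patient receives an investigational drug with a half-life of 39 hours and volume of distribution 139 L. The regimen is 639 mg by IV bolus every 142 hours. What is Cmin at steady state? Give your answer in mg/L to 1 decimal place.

Over one 142-h interval, 142/39 ≈ 3.641 half-lives elapse, leaving f ≈ 0.0802 of each dose.
Each bolus raises the concentration by D/Vd = 639/139 ≈ 4.597 mg/L.
Steady-state trough Cmin,ss = C₀·f/(1−f) ≈ 4.597 × 0.0802/0.9198 ≈ 0.401 mg/L.

0.4 mg/L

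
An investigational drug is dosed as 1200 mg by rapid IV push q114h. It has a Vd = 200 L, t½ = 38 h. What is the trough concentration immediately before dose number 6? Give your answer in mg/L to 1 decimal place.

0.9 mg/L

f = (1/2)^(τ/t½) = (1/2)^(114/38) ≈ 0.1250.
C₀ = D/Vd = 1200/200 ≈ 6.000 mg/L.
Before the 6th dose, 5 doses have been given. Superposition: Cmin = C₀·(f + f² + … + f^5).
≈ 6.000 × (0.1250 + 0.0156 + 0.0020 + 0.0002 + 0.0000) ≈ 6.000 × 0.1428 ≈ 0.857 mg/L.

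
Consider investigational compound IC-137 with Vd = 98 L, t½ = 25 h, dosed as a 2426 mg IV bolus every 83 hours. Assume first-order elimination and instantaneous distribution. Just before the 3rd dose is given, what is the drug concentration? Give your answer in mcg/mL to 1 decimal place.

2.7 mcg/mL

f = (1/2)^(τ/t½) = (1/2)^(83/25) ≈ 0.1001.
C₀ = D/Vd = 2426/98 ≈ 24.755 mcg/mL.
Before the 3rd dose, 2 doses have been given. Superposition: Cmin = C₀·(f + f²).
≈ 24.755 × (0.1001 + 0.0100) ≈ 24.755 × 0.1101 ≈ 2.726 mcg/mL.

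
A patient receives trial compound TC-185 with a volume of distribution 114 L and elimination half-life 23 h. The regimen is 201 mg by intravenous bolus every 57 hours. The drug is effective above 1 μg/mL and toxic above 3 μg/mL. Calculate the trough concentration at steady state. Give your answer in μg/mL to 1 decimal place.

k = ln2/t½ = ln2/23 ≈ 0.030137 h⁻¹; fraction remaining f = e^(−kτ) = e^(−0.030137×57) ≈ 0.1795.
At steady state, accumulation factor R = 1/(1 − e^(−kτ)) ≈ 1.2188.
Single-dose peak C₀ = D/Vd = 201/114 ≈ 1.763 μg/mL.
Cmax,ss = C₀/(1 − f) ≈ 1.763/0.8205 ≈ 2.149 μg/mL.
Steady-state trough Cmin,ss = Cmax,ss·f ≈ 2.149 × 0.1795 ≈ 0.386 μg/mL.
Trough 0.4 μg/mL vs MEC 1 μg/mL: subtherapeutic.

0.4 μg/mL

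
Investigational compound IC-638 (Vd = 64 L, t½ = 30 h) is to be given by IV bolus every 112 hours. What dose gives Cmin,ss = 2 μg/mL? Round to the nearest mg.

1574 mg

τ/t½ = 112/30 ≈ 3.7333, so f = (1/2)^(112/30) ≈ 0.075189.
Cmin,ss = (D/Vd)·f/(1−f), so D = Cmin,ss·Vd·(1−f)/f.
D = 2 × 64 × (1−f)/f ≈ 2 × 64 × 12.29982 ≈ 1574.38 mg.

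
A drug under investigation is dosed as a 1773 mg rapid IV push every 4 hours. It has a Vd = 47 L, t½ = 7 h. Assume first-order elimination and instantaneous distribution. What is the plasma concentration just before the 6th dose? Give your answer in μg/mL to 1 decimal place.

f = (1/2)^(τ/t½) = (1/2)^(4/7) ≈ 0.6730.
C₀ = D/Vd = 1773/47 ≈ 37.723 μg/mL.
Before the 6th dose, 5 doses have been given. Superposition: Cmin = C₀·(f + f² + … + f^5).
≈ 37.723 × (0.6730 + 0.4529 + 0.3048 + 0.2051 + 0.1381) ≈ 37.723 × 1.7739 ≈ 66.917 μg/mL.

66.9 μg/mL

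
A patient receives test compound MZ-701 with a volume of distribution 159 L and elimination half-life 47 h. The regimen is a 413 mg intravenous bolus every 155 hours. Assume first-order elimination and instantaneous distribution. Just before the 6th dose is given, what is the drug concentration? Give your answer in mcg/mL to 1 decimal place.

f = (1/2)^(τ/t½) = (1/2)^(155/47) ≈ 0.1017.
C₀ = D/Vd = 413/159 ≈ 2.597 mcg/mL.
Before the 6th dose, 5 doses have been given. Superposition: Cmin = C₀·(f + f² + … + f^5).
≈ 2.597 × (0.1017 + 0.0103 + 0.0011 + 0.0001 + 0.0000) ≈ 2.597 × 0.1132 ≈ 0.294 mcg/mL.

0.3 mcg/mL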